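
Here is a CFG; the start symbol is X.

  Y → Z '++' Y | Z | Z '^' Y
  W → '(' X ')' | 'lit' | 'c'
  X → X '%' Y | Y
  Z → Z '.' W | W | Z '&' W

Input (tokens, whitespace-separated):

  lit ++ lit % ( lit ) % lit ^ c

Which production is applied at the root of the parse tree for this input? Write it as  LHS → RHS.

[X [X [X [Y [Z [W lit]] ++ [Y [Z [W lit]]]]] % [Y [Z [W ( [X [Y [Z [W lit]]]] )]]]] % [Y [Z [W lit]] ^ [Y [Z [W c]]]]]

X → X '%' Y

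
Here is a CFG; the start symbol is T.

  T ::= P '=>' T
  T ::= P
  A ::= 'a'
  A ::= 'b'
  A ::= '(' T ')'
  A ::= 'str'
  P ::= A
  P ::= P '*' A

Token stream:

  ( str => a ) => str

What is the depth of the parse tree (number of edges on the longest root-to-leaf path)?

[T [P [A ( [T [P [A str]] => [T [P [A a]]]] )]] => [T [P [A str]]]]

7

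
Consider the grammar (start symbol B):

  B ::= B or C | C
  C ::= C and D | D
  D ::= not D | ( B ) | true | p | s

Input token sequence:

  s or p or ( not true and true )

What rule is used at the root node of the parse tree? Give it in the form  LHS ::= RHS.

[B [B [B [C [D s]]] or [C [D p]]] or [C [D ( [B [C [C [D not [D true]]] and [D true]]] )]]]

B ::= B or C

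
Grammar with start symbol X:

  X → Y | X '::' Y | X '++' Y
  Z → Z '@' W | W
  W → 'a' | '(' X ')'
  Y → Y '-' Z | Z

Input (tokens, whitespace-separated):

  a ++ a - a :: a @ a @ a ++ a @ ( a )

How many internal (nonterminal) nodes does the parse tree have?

29

[X [X [X [X [Y [Z [W a]]]] ++ [Y [Y [Z [W a]]] - [Z [W a]]]] :: [Y [Z [Z [Z [W a]] @ [W a]] @ [W a]]]] ++ [Y [Z [Z [W a]] @ [W ( [X [Y [Z [W a]]]] )]]]]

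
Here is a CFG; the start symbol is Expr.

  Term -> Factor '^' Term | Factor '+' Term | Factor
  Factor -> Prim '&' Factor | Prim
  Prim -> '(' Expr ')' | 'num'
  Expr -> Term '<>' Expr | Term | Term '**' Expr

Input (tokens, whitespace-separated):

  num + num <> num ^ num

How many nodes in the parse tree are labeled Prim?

4

[Expr [Term [Factor [Prim num]] + [Term [Factor [Prim num]]]] <> [Expr [Term [Factor [Prim num]] ^ [Term [Factor [Prim num]]]]]]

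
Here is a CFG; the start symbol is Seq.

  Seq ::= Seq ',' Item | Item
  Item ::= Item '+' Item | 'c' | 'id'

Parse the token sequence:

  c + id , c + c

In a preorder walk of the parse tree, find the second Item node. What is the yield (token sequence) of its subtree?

[Seq [Seq [Item [Item c] + [Item id]]] , [Item [Item c] + [Item c]]]

c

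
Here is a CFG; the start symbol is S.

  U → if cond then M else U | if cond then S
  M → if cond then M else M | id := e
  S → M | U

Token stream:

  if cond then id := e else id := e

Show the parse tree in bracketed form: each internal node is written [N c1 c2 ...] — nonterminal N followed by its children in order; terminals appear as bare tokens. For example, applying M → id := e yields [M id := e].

S
M
if cond then M else M
if cond then id := e else M
if cond then id := e else id := e

[S [M if cond then [M id := e] else [M id := e]]]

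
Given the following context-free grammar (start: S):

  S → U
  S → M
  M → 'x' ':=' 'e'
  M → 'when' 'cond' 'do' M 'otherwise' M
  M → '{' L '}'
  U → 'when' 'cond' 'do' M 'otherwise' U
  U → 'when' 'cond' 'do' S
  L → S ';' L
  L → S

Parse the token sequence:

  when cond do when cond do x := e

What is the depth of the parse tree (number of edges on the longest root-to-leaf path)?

6

[S [U when cond do [S [U when cond do [S [M x := e]]]]]]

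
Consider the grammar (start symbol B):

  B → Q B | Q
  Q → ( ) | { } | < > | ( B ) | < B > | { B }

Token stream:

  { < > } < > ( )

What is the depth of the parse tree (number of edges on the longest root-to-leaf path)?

[B [Q { [B [Q < >]] }] [B [Q < >] [B [Q ( )]]]]

4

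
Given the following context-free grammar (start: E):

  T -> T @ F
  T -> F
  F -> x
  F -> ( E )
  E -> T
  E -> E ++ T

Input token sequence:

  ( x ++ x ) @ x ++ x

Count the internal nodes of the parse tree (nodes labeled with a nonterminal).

14

[E [E [T [T [F ( [E [E [T [F x]]] ++ [T [F x]]] )]] @ [F x]]] ++ [T [F x]]]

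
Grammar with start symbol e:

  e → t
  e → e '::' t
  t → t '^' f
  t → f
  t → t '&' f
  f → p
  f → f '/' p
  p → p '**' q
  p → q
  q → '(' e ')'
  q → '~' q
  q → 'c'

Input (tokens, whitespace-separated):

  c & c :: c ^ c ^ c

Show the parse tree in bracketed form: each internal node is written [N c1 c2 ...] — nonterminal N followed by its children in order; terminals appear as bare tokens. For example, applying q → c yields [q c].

[e [e [t [t [f [p [q c]]]] & [f [p [q c]]]]] :: [t [t [t [f [p [q c]]]] ^ [f [p [q c]]]] ^ [f [p [q c]]]]]

e
e :: t
t :: t
t & f :: t
f & f :: t
p & f :: t
q & f :: t
c & f :: t
c & p :: t
c & q :: t
c & c :: t
c & c :: t ^ f
c & c :: t ^ f ^ f
c & c :: f ^ f ^ f
c & c :: p ^ f ^ f
c & c :: q ^ f ^ f
c & c :: c ^ f ^ f
c & c :: c ^ p ^ f
c & c :: c ^ q ^ f
c & c :: c ^ c ^ f
c & c :: c ^ c ^ p
c & c :: c ^ c ^ q
c & c :: c ^ c ^ c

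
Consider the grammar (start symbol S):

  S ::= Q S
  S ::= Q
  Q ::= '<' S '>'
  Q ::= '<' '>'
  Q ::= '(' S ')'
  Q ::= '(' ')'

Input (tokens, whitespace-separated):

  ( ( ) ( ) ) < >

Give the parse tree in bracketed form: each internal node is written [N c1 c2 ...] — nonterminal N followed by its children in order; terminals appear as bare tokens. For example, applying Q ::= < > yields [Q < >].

[S [Q ( [S [Q ( )] [S [Q ( )]]] )] [S [Q < >]]]

S
Q S
( S ) S
( Q S ) S
( ( ) S ) S
( ( ) Q ) S
( ( ) ( ) ) S
( ( ) ( ) ) Q
( ( ) ( ) ) < >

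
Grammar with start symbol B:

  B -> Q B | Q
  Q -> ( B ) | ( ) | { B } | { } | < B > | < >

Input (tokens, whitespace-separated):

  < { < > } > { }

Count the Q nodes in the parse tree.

[B [Q < [B [Q { [B [Q < >]] }]] >] [B [Q { }]]]

4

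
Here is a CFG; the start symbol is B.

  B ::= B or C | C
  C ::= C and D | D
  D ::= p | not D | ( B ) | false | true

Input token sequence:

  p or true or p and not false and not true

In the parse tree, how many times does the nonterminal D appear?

7

[B [B [B [C [D p]]] or [C [D true]]] or [C [C [C [D p]] and [D not [D false]]] and [D not [D true]]]]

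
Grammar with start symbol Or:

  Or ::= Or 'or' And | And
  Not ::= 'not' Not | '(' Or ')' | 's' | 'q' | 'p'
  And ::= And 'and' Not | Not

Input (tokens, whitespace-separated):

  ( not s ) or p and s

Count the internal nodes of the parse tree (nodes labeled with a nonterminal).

12

[Or [Or [And [Not ( [Or [And [Not not [Not s]]]] )]]] or [And [And [Not p]] and [Not s]]]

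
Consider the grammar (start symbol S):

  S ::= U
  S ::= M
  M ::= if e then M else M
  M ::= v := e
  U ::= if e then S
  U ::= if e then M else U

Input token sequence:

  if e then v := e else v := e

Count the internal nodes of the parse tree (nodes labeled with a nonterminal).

4

[S [M if e then [M v := e] else [M v := e]]]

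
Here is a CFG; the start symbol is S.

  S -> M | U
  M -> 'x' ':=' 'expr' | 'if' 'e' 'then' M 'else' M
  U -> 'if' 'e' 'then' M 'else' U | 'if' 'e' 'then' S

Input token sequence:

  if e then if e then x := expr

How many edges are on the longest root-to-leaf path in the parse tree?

[S [U if e then [S [U if e then [S [M x := expr]]]]]]

6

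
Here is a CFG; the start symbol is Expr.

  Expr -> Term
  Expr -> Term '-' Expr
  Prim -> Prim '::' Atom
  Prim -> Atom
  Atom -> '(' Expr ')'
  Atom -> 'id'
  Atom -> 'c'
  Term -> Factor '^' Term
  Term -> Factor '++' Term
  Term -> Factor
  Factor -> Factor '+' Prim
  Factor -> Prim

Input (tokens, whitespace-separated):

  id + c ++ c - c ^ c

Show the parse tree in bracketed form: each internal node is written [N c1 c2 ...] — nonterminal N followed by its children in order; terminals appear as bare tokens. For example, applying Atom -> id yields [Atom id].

[Expr [Term [Factor [Factor [Prim [Atom id]]] + [Prim [Atom c]]] ++ [Term [Factor [Prim [Atom c]]]]] - [Expr [Term [Factor [Prim [Atom c]]] ^ [Term [Factor [Prim [Atom c]]]]]]]

Expr
Term - Expr
Factor ++ Term - Expr
Factor + Prim ++ Term - Expr
Prim + Prim ++ Term - Expr
Atom + Prim ++ Term - Expr
id + Prim ++ Term - Expr
id + Atom ++ Term - Expr
id + c ++ Term - Expr
id + c ++ Factor - Expr
id + c ++ Prim - Expr
id + c ++ Atom - Expr
id + c ++ c - Expr
id + c ++ c - Term
id + c ++ c - Factor ^ Term
id + c ++ c - Prim ^ Term
id + c ++ c - Atom ^ Term
id + c ++ c - c ^ Term
id + c ++ c - c ^ Factor
id + c ++ c - c ^ Prim
id + c ++ c - c ^ Atom
id + c ++ c - c ^ c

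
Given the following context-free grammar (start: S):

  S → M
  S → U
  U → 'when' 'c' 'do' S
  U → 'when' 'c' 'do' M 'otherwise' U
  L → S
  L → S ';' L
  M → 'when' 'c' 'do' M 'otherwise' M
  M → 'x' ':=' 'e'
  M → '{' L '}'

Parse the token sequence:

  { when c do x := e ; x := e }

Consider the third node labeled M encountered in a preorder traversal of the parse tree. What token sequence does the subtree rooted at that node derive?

x := e

[S [M { [L [S [U when c do [S [M x := e]]]] ; [L [S [M x := e]]]] }]]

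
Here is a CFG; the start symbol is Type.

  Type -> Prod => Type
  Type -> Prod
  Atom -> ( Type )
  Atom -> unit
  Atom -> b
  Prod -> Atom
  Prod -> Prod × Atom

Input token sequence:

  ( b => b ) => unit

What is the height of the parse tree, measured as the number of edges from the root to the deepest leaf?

7

[Type [Prod [Atom ( [Type [Prod [Atom b]] => [Type [Prod [Atom b]]]] )]] => [Type [Prod [Atom unit]]]]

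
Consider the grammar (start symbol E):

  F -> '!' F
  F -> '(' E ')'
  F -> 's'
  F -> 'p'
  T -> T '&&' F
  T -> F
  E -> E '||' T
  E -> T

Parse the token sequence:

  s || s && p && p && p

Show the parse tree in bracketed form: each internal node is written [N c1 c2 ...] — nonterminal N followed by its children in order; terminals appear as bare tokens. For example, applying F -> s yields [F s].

[E [E [T [F s]]] || [T [T [T [T [F s]] && [F p]] && [F p]] && [F p]]]

E
E || T
T || T
F || T
s || T
s || T && F
s || T && F && F
s || T && F && F && F
s || F && F && F && F
s || s && F && F && F
s || s && p && F && F
s || s && p && p && F
s || s && p && p && p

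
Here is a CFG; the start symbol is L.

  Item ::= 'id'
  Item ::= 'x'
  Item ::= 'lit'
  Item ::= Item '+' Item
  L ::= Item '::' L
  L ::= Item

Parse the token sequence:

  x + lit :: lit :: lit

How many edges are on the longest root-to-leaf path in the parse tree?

4

[L [Item [Item x] + [Item lit]] :: [L [Item lit] :: [L [Item lit]]]]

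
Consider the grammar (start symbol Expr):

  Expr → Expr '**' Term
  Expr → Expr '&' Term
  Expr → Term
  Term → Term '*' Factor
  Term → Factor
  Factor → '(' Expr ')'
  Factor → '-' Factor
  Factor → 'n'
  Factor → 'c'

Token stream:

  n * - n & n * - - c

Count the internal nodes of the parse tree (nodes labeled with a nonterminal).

13

[Expr [Expr [Term [Term [Factor n]] * [Factor - [Factor n]]]] & [Term [Term [Factor n]] * [Factor - [Factor - [Factor c]]]]]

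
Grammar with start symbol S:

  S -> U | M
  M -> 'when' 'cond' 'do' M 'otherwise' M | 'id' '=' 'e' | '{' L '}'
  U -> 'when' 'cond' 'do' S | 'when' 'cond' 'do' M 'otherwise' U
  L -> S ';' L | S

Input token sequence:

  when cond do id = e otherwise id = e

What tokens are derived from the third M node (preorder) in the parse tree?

[S [M when cond do [M id = e] otherwise [M id = e]]]

id = e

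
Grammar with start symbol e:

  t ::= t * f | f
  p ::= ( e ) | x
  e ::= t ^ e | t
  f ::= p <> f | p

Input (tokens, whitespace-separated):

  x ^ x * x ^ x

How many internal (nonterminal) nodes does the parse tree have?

[e [t [f [p x]]] ^ [e [t [t [f [p x]]] * [f [p x]]] ^ [e [t [f [p x]]]]]]

15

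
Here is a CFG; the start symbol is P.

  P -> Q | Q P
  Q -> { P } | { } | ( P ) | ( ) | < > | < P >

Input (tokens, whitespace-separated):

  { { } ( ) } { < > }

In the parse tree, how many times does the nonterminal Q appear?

5

[P [Q { [P [Q { }] [P [Q ( )]]] }] [P [Q { [P [Q < >]] }]]]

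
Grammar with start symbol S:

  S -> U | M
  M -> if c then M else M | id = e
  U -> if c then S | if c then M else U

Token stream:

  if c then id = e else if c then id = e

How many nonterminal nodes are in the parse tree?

[S [U if c then [M id = e] else [U if c then [S [M id = e]]]]]

6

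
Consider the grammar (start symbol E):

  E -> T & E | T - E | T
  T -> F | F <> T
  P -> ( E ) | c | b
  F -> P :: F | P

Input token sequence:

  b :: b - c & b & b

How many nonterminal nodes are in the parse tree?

[E [T [F [P b] :: [F [P b]]]] - [E [T [F [P c]]] & [E [T [F [P b]]] & [E [T [F [P b]]]]]]]

18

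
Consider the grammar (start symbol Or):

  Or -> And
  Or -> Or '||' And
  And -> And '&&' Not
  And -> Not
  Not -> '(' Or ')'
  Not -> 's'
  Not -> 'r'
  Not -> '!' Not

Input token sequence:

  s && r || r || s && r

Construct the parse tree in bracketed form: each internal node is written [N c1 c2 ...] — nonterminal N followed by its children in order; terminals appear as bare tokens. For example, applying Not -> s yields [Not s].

Or
Or || And
Or || And || And
And || And || And
And && Not || And || And
Not && Not || And || And
s && Not || And || And
s && r || And || And
s && r || Not || And
s && r || r || And
s && r || r || And && Not
s && r || r || Not && Not
s && r || r || s && Not
s && r || r || s && r

[Or [Or [Or [And [And [Not s]] && [Not r]]] || [And [Not r]]] || [And [And [Not s]] && [Not r]]]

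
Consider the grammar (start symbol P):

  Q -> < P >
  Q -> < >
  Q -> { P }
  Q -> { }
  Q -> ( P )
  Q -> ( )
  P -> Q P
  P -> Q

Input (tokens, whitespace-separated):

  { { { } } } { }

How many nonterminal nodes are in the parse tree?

[P [Q { [P [Q { [P [Q { }]] }]] }] [P [Q { }]]]

8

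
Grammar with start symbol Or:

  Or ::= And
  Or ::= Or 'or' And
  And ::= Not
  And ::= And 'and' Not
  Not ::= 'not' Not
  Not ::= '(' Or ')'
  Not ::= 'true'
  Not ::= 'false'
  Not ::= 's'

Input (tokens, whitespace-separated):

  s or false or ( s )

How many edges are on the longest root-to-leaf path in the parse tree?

6

[Or [Or [Or [And [Not s]]] or [And [Not false]]] or [And [Not ( [Or [And [Not s]]] )]]]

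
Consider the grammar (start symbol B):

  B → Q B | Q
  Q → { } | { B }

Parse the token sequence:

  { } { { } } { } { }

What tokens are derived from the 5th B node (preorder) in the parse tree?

[B [Q { }] [B [Q { [B [Q { }]] }] [B [Q { }] [B [Q { }]]]]]

{ }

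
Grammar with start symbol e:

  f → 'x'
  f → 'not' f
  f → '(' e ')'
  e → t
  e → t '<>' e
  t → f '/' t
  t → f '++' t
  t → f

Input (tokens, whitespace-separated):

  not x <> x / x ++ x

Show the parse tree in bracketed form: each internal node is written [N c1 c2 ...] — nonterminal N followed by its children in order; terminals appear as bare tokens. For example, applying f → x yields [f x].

[e [t [f not [f x]]] <> [e [t [f x] / [t [f x] ++ [t [f x]]]]]]

e
t <> e
f <> e
not f <> e
not x <> e
not x <> t
not x <> f / t
not x <> x / t
not x <> x / f ++ t
not x <> x / x ++ t
not x <> x / x ++ f
not x <> x / x ++ x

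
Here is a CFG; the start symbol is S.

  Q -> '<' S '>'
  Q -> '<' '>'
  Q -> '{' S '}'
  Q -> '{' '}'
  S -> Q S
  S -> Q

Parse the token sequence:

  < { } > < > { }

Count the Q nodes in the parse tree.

[S [Q < [S [Q { }]] >] [S [Q < >] [S [Q { }]]]]

4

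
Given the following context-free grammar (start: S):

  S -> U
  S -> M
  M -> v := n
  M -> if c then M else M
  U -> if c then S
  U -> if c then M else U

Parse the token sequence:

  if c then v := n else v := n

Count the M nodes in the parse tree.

3

[S [M if c then [M v := n] else [M v := n]]]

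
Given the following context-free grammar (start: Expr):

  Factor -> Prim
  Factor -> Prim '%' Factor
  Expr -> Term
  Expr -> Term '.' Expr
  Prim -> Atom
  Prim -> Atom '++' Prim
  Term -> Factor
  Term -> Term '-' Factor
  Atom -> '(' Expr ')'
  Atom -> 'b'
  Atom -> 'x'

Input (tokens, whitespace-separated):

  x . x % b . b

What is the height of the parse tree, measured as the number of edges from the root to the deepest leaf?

7

[Expr [Term [Factor [Prim [Atom x]]]] . [Expr [Term [Factor [Prim [Atom x]] % [Factor [Prim [Atom b]]]]] . [Expr [Term [Factor [Prim [Atom b]]]]]]]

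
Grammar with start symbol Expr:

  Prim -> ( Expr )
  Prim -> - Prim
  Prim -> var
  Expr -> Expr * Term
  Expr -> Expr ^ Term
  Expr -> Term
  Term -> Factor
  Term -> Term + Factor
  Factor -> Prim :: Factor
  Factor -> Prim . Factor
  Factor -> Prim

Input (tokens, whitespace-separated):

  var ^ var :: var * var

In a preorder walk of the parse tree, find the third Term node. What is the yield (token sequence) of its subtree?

[Expr [Expr [Expr [Term [Factor [Prim var]]]] ^ [Term [Factor [Prim var] :: [Factor [Prim var]]]]] * [Term [Factor [Prim var]]]]

var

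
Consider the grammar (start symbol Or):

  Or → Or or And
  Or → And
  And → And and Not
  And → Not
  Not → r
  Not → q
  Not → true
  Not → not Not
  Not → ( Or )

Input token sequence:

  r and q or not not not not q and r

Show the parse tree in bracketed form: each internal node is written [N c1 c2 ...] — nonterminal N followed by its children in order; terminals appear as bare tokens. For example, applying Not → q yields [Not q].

[Or [Or [And [And [Not r]] and [Not q]]] or [And [And [Not not [Not not [Not not [Not not [Not q]]]]]] and [Not r]]]

Or
Or or And
And or And
And and Not or And
Not and Not or And
r and Not or And
r and q or And
r and q or And and Not
r and q or Not and Not
r and q or not Not and Not
r and q or not not Not and Not
r and q or not not not Not and Not
r and q or not not not not Not and Not
r and q or not not not not q and Not
r and q or not not not not q and r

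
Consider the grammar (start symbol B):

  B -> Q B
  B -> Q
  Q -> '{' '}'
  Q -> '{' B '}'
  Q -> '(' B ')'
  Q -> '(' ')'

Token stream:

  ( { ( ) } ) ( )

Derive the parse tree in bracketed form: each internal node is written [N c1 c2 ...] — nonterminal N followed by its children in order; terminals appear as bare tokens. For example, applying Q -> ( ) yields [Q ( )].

B
Q B
( B ) B
( Q ) B
( { B } ) B
( { Q } ) B
( { ( ) } ) B
( { ( ) } ) Q
( { ( ) } ) ( )

[B [Q ( [B [Q { [B [Q ( )]] }]] )] [B [Q ( )]]]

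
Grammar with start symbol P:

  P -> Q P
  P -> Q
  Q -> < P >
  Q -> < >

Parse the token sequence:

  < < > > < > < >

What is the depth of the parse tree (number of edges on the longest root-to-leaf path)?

[P [Q < [P [Q < >]] >] [P [Q < >] [P [Q < >]]]]

4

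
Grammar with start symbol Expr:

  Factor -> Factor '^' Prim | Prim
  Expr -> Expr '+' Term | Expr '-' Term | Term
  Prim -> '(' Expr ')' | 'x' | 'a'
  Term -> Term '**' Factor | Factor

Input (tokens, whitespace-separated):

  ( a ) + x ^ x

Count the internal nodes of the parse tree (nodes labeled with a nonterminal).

14

[Expr [Expr [Term [Factor [Prim ( [Expr [Term [Factor [Prim a]]]] )]]]] + [Term [Factor [Factor [Prim x]] ^ [Prim x]]]]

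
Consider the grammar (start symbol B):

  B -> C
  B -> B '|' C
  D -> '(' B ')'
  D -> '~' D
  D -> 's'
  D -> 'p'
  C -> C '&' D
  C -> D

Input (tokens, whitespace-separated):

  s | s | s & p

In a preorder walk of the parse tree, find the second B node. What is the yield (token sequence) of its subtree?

[B [B [B [C [D s]]] | [C [D s]]] | [C [C [D s]] & [D p]]]

s | s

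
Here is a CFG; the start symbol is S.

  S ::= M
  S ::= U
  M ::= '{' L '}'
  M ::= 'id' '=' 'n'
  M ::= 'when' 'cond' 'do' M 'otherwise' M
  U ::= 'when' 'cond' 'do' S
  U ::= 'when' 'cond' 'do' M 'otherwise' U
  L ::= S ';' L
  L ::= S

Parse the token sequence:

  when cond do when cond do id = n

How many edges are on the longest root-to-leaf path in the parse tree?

6

[S [U when cond do [S [U when cond do [S [M id = n]]]]]]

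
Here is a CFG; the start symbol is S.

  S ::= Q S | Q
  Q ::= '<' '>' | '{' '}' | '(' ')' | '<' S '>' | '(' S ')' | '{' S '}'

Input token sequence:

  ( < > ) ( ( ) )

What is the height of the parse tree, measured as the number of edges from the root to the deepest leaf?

5

[S [Q ( [S [Q < >]] )] [S [Q ( [S [Q ( )]] )]]]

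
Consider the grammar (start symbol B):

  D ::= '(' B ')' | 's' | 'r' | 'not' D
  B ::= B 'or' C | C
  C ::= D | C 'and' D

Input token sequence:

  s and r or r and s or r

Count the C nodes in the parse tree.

5

[B [B [B [C [C [D s]] and [D r]]] or [C [C [D r]] and [D s]]] or [C [D r]]]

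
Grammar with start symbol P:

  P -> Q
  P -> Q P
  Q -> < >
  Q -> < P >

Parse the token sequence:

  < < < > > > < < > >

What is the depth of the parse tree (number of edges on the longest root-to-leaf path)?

[P [Q < [P [Q < [P [Q < >]] >]] >] [P [Q < [P [Q < >]] >]]]

6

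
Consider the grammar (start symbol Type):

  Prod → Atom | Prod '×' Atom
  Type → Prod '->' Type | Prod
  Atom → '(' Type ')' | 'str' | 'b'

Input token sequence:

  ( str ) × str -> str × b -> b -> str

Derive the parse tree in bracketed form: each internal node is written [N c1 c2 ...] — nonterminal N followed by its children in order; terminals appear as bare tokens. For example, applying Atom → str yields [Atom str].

[Type [Prod [Prod [Atom ( [Type [Prod [Atom str]]] )]] × [Atom str]] -> [Type [Prod [Prod [Atom str]] × [Atom b]] -> [Type [Prod [Atom b]] -> [Type [Prod [Atom str]]]]]]

Type
Prod -> Type
Prod × Atom -> Type
Atom × Atom -> Type
( Type ) × Atom -> Type
( Prod ) × Atom -> Type
( Atom ) × Atom -> Type
( str ) × Atom -> Type
( str ) × str -> Type
( str ) × str -> Prod -> Type
( str ) × str -> Prod × Atom -> Type
( str ) × str -> Atom × Atom -> Type
( str ) × str -> str × Atom -> Type
( str ) × str -> str × b -> Type
( str ) × str -> str × b -> Prod -> Type
( str ) × str -> str × b -> Atom -> Type
( str ) × str -> str × b -> b -> Type
( str ) × str -> str × b -> b -> Prod
( str ) × str -> str × b -> b -> Atom
( str ) × str -> str × b -> b -> str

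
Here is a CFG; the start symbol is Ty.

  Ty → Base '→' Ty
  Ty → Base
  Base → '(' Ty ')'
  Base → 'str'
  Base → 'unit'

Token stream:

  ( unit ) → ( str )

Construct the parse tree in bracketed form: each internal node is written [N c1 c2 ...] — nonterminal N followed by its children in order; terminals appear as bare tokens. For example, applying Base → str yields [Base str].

Ty
Base → Ty
( Ty ) → Ty
( Base ) → Ty
( unit ) → Ty
( unit ) → Base
( unit ) → ( Ty )
( unit ) → ( Base )
( unit ) → ( str )

[Ty [Base ( [Ty [Base unit]] )] → [Ty [Base ( [Ty [Base str]] )]]]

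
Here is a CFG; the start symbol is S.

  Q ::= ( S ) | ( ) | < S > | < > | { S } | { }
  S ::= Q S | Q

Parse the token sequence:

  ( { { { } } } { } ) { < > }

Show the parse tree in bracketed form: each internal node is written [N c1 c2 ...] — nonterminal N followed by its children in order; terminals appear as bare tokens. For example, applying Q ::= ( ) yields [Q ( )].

S
Q S
( S ) S
( Q S ) S
( { S } S ) S
( { Q } S ) S
( { { S } } S ) S
( { { Q } } S ) S
( { { { } } } S ) S
( { { { } } } Q ) S
( { { { } } } { } ) S
( { { { } } } { } ) Q
( { { { } } } { } ) { S }
( { { { } } } { } ) { Q }
( { { { } } } { } ) { < > }

[S [Q ( [S [Q { [S [Q { [S [Q { }]] }]] }] [S [Q { }]]] )] [S [Q { [S [Q < >]] }]]]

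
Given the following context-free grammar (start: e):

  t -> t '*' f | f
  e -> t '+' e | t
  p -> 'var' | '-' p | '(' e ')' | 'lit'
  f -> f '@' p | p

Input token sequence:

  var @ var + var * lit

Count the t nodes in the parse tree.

[e [t [f [f [p var]] @ [p var]]] + [e [t [t [f [p var]]] * [f [p lit]]]]]

3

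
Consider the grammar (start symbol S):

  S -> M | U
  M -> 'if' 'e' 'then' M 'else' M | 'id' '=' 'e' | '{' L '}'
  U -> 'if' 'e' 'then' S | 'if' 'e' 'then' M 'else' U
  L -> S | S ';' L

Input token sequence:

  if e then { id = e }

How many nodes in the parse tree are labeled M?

[S [U if e then [S [M { [L [S [M id = e]]] }]]]]

2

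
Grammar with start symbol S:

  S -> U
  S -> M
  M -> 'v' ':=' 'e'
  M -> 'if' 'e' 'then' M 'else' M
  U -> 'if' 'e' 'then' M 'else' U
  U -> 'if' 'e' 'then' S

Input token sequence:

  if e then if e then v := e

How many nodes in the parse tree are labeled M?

1

[S [U if e then [S [U if e then [S [M v := e]]]]]]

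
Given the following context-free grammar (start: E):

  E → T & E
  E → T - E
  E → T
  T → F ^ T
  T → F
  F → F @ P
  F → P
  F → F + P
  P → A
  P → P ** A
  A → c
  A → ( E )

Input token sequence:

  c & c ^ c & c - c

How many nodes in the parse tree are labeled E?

4

[E [T [F [P [A c]]]] & [E [T [F [P [A c]]] ^ [T [F [P [A c]]]]] & [E [T [F [P [A c]]]] - [E [T [F [P [A c]]]]]]]]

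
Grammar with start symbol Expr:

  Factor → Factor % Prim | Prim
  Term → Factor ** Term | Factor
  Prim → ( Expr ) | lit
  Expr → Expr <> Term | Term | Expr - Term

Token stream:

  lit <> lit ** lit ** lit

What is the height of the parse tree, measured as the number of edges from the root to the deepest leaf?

6

[Expr [Expr [Term [Factor [Prim lit]]]] <> [Term [Factor [Prim lit]] ** [Term [Factor [Prim lit]] ** [Term [Factor [Prim lit]]]]]]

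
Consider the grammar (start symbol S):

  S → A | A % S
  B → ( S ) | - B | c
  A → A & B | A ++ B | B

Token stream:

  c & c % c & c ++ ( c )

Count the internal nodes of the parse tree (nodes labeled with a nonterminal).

15

[S [A [A [B c]] & [B c]] % [S [A [A [A [B c]] & [B c]] ++ [B ( [S [A [B c]]] )]]]]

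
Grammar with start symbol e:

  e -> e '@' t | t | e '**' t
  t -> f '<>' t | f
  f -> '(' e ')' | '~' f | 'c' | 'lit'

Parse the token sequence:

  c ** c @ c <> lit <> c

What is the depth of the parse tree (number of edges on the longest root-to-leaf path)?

5

[e [e [e [t [f c]]] ** [t [f c]]] @ [t [f c] <> [t [f lit] <> [t [f c]]]]]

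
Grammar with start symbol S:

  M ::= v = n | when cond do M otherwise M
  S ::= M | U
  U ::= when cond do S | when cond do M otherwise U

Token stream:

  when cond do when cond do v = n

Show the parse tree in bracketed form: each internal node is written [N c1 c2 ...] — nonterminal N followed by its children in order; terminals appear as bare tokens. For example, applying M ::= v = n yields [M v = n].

[S [U when cond do [S [U when cond do [S [M v = n]]]]]]

S
U
when cond do S
when cond do U
when cond do when cond do S
when cond do when cond do M
when cond do when cond do v = n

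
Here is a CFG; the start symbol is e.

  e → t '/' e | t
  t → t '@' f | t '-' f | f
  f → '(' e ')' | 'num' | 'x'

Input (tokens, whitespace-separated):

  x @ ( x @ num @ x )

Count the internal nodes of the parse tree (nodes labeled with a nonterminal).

12

[e [t [t [f x]] @ [f ( [e [t [t [t [f x]] @ [f num]] @ [f x]]] )]]]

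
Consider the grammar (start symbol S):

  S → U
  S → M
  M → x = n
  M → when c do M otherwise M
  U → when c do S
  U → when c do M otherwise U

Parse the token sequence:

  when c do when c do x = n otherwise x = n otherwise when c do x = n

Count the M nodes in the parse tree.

4

[S [U when c do [M when c do [M x = n] otherwise [M x = n]] otherwise [U when c do [S [M x = n]]]]]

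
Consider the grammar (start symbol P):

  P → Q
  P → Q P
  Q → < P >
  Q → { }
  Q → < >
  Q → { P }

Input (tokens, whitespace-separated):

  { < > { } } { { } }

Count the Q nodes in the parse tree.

[P [Q { [P [Q < >] [P [Q { }]]] }] [P [Q { [P [Q { }]] }]]]

5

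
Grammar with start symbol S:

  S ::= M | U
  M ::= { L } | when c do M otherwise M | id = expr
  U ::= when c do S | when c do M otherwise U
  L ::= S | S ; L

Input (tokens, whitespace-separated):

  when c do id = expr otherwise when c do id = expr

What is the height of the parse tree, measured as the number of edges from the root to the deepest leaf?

5

[S [U when c do [M id = expr] otherwise [U when c do [S [M id = expr]]]]]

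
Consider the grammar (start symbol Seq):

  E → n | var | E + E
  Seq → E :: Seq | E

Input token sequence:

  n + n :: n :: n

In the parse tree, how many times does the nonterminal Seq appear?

3

[Seq [E [E n] + [E n]] :: [Seq [E n] :: [Seq [E n]]]]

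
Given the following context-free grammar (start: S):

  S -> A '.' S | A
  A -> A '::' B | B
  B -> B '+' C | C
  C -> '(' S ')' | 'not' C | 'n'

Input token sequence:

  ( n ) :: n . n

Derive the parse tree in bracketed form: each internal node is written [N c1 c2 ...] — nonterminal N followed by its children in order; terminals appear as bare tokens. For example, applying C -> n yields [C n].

[S [A [A [B [C ( [S [A [B [C n]]]] )]]] :: [B [C n]]] . [S [A [B [C n]]]]]

S
A . S
A :: B . S
B :: B . S
C :: B . S
( S ) :: B . S
( A ) :: B . S
( B ) :: B . S
( C ) :: B . S
( n ) :: B . S
( n ) :: C . S
( n ) :: n . S
( n ) :: n . A
( n ) :: n . B
( n ) :: n . C
( n ) :: n . n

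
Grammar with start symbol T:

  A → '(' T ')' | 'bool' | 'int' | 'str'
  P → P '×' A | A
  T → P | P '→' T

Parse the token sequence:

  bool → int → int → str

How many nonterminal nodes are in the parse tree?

[T [P [A bool]] → [T [P [A int]] → [T [P [A int]] → [T [P [A str]]]]]]

12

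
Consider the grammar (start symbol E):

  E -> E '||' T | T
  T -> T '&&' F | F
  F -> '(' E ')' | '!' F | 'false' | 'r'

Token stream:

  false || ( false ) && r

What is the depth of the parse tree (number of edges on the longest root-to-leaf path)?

[E [E [T [F false]]] || [T [T [F ( [E [T [F false]]] )]] && [F r]]]

7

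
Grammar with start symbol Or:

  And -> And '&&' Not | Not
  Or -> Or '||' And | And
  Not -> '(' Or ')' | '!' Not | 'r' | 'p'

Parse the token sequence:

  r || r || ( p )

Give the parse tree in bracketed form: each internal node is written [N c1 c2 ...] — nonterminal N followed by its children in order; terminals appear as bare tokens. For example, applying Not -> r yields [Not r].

[Or [Or [Or [And [Not r]]] || [And [Not r]]] || [And [Not ( [Or [And [Not p]]] )]]]

Or
Or || And
Or || And || And
And || And || And
Not || And || And
r || And || And
r || Not || And
r || r || And
r || r || Not
r || r || ( Or )
r || r || ( And )
r || r || ( Not )
r || r || ( p )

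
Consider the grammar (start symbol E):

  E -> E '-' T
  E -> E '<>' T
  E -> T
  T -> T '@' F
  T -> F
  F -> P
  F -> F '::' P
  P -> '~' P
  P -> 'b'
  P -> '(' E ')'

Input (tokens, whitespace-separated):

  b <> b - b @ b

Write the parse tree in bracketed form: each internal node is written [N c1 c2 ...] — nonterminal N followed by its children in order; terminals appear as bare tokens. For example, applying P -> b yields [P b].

E
E - T
E <> T - T
T <> T - T
F <> T - T
P <> T - T
b <> T - T
b <> F - T
b <> P - T
b <> b - T
b <> b - T @ F
b <> b - F @ F
b <> b - P @ F
b <> b - b @ F
b <> b - b @ P
b <> b - b @ b

[E [E [E [T [F [P b]]]] <> [T [F [P b]]]] - [T [T [F [P b]]] @ [F [P b]]]]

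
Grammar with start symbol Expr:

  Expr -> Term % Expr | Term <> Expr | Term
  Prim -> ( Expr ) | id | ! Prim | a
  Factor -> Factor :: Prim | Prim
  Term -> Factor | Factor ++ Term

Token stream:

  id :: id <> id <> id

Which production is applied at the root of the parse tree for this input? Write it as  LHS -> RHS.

Expr -> Term <> Expr

[Expr [Term [Factor [Factor [Prim id]] :: [Prim id]]] <> [Expr [Term [Factor [Prim id]]] <> [Expr [Term [Factor [Prim id]]]]]]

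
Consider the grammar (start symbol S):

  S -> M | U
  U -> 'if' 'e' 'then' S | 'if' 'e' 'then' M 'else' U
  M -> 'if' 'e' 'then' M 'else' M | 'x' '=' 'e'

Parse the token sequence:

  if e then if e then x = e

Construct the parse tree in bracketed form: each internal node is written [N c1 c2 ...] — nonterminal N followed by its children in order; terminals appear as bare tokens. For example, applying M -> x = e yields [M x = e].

S
U
if e then S
if e then U
if e then if e then S
if e then if e then M
if e then if e then x = e

[S [U if e then [S [U if e then [S [M x = e]]]]]]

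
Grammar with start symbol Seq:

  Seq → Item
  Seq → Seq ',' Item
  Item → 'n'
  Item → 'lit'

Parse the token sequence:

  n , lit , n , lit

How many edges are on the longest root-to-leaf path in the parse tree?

[Seq [Seq [Seq [Seq [Item n]] , [Item lit]] , [Item n]] , [Item lit]]

5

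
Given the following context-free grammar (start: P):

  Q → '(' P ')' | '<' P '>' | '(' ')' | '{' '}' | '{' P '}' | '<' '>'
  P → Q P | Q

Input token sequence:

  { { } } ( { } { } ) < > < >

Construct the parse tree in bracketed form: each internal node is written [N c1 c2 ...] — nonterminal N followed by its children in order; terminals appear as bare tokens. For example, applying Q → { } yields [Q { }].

[P [Q { [P [Q { }]] }] [P [Q ( [P [Q { }] [P [Q { }]]] )] [P [Q < >] [P [Q < >]]]]]

P
Q P
{ P } P
{ Q } P
{ { } } P
{ { } } Q P
{ { } } ( P ) P
{ { } } ( Q P ) P
{ { } } ( { } P ) P
{ { } } ( { } Q ) P
{ { } } ( { } { } ) P
{ { } } ( { } { } ) Q P
{ { } } ( { } { } ) < > P
{ { } } ( { } { } ) < > Q
{ { } } ( { } { } ) < > < >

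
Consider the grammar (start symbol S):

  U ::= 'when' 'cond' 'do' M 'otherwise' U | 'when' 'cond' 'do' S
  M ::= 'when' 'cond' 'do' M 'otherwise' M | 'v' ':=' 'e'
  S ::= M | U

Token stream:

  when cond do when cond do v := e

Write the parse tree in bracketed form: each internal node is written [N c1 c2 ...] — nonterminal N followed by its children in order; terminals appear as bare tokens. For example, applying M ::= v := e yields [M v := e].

[S [U when cond do [S [U when cond do [S [M v := e]]]]]]

S
U
when cond do S
when cond do U
when cond do when cond do S
when cond do when cond do M
when cond do when cond do v := e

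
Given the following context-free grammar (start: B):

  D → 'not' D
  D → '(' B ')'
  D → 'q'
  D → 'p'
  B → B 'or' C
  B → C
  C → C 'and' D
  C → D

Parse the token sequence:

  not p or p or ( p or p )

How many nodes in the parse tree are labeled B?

5

[B [B [B [C [D not [D p]]]] or [C [D p]]] or [C [D ( [B [B [C [D p]]] or [C [D p]]] )]]]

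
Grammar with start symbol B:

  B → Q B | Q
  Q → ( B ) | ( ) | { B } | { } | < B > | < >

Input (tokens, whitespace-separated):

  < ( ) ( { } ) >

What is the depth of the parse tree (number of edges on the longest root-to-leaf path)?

7

[B [Q < [B [Q ( )] [B [Q ( [B [Q { }]] )]]] >]]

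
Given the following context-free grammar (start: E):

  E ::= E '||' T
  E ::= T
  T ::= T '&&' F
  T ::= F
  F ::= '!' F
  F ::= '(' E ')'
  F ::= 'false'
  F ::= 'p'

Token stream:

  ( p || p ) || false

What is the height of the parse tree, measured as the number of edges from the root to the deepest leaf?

8

[E [E [T [F ( [E [E [T [F p]]] || [T [F p]]] )]]] || [T [F false]]]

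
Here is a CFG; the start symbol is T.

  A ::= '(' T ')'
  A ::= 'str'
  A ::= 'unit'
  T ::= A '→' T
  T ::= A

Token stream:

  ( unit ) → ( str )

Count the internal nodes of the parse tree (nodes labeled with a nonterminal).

8

[T [A ( [T [A unit]] )] → [T [A ( [T [A str]] )]]]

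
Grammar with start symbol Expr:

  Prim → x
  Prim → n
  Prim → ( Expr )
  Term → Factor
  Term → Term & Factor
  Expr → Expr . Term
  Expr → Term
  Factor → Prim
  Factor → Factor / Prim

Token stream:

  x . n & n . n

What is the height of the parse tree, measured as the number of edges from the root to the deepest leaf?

[Expr [Expr [Expr [Term [Factor [Prim x]]]] . [Term [Term [Factor [Prim n]]] & [Factor [Prim n]]]] . [Term [Factor [Prim n]]]]

6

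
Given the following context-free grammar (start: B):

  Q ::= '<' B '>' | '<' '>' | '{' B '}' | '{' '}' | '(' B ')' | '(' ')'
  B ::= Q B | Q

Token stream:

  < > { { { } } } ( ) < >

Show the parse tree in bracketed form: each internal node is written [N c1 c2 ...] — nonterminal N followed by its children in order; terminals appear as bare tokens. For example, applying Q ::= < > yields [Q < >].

[B [Q < >] [B [Q { [B [Q { [B [Q { }]] }]] }] [B [Q ( )] [B [Q < >]]]]]

B
Q B
< > B
< > Q B
< > { B } B
< > { Q } B
< > { { B } } B
< > { { Q } } B
< > { { { } } } B
< > { { { } } } Q B
< > { { { } } } ( ) B
< > { { { } } } ( ) Q
< > { { { } } } ( ) < >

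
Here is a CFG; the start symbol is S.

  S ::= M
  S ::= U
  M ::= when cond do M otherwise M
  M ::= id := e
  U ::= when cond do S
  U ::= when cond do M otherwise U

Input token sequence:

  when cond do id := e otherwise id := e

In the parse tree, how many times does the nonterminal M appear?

[S [M when cond do [M id := e] otherwise [M id := e]]]

3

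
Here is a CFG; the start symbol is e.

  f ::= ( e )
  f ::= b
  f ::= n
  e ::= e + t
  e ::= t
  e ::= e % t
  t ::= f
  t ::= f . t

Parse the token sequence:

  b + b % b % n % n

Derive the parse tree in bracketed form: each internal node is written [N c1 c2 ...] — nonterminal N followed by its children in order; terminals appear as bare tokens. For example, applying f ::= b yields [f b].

e
e % t
e % t % t
e % t % t % t
e + t % t % t % t
t + t % t % t % t
f + t % t % t % t
b + t % t % t % t
b + f % t % t % t
b + b % t % t % t
b + b % f % t % t
b + b % b % t % t
b + b % b % f % t
b + b % b % n % t
b + b % b % n % f
b + b % b % n % n

[e [e [e [e [e [t [f b]]] + [t [f b]]] % [t [f b]]] % [t [f n]]] % [t [f n]]]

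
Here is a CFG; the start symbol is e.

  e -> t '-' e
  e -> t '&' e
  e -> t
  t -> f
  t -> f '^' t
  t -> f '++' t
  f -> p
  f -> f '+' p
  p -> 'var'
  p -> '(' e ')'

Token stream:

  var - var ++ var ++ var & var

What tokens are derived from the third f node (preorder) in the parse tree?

[e [t [f [p var]]] - [e [t [f [p var]] ++ [t [f [p var]] ++ [t [f [p var]]]]] & [e [t [f [p var]]]]]]

var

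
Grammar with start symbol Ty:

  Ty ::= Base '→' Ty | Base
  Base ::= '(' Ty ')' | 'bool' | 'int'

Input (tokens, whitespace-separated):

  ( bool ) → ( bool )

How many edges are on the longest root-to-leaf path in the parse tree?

[Ty [Base ( [Ty [Base bool]] )] → [Ty [Base ( [Ty [Base bool]] )]]]

5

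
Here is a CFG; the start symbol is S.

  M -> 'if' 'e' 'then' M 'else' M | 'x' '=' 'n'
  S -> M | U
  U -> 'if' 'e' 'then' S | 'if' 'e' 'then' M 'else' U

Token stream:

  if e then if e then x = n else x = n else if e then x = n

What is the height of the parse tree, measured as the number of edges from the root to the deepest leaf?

5

[S [U if e then [M if e then [M x = n] else [M x = n]] else [U if e then [S [M x = n]]]]]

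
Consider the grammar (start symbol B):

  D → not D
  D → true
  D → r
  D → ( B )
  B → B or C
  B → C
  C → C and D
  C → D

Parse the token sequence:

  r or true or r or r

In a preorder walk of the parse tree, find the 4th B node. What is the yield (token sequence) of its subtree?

[B [B [B [B [C [D r]]] or [C [D true]]] or [C [D r]]] or [C [D r]]]

r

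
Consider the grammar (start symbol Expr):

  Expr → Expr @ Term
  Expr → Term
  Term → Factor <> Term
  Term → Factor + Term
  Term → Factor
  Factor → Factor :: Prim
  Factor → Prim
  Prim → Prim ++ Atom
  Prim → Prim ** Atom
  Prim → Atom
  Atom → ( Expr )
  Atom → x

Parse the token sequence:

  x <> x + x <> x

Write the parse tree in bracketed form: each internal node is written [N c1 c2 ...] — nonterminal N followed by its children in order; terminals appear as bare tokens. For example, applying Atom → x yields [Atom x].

Expr
Term
Factor <> Term
Prim <> Term
Atom <> Term
x <> Term
x <> Factor + Term
x <> Prim + Term
x <> Atom + Term
x <> x + Term
x <> x + Factor <> Term
x <> x + Prim <> Term
x <> x + Atom <> Term
x <> x + x <> Term
x <> x + x <> Factor
x <> x + x <> Prim
x <> x + x <> Atom
x <> x + x <> x

[Expr [Term [Factor [Prim [Atom x]]] <> [Term [Factor [Prim [Atom x]]] + [Term [Factor [Prim [Atom x]]] <> [Term [Factor [Prim [Atom x]]]]]]]]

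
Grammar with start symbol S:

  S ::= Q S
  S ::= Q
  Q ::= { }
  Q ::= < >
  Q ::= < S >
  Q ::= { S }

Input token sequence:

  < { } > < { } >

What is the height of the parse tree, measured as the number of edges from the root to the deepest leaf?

5

[S [Q < [S [Q { }]] >] [S [Q < [S [Q { }]] >]]]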